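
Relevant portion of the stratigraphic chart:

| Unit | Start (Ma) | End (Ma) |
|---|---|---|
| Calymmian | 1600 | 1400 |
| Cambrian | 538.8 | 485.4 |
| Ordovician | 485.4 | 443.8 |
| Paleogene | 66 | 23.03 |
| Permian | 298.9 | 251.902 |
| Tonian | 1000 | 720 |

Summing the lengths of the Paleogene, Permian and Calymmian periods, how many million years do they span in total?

289.968 million years

Duration is start − end for each: (66 − 23.03) + (298.9 − 251.902) + (1600 − 1400).
That is 42.97 + 46.998 + 200, which totals 289.968 million years.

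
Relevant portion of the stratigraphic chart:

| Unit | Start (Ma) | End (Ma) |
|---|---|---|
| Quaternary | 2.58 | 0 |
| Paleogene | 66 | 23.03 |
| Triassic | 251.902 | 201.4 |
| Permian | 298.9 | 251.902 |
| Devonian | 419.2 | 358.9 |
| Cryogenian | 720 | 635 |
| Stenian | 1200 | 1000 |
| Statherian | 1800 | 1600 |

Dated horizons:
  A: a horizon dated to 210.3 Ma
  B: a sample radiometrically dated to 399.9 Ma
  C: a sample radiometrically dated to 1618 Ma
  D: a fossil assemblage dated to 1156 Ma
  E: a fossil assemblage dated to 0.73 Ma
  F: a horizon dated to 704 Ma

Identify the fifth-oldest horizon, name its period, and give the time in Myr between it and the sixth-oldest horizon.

A, in the Triassic; 209.57 million years to E

Larger Ma means older, so oldest first: C 1618 > D 1156 > F 704 > B 399.9 > A 210.3 > E 0.73.
Counting 5 along gives A (210.3 Ma); the excerpt puts that inside the Triassic, 251.902–201.4 Ma.
Next in line is E (0.73 Ma), and 210.3 − 0.73 = 209.57 Myr.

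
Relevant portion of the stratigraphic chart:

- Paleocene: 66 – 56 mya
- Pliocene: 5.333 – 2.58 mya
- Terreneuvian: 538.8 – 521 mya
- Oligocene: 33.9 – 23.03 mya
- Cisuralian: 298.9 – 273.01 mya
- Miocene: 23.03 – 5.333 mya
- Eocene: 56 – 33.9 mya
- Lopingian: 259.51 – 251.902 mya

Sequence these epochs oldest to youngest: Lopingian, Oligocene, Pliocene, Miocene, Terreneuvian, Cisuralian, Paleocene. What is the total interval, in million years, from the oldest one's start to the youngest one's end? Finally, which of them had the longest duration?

Terreneuvian → Cisuralian → Lopingian → Paleocene → Oligocene → Miocene → Pliocene; total span 536.22 Myr; longest is Cisuralian

From the excerpt: Lopingian 259.51–251.902; Oligocene 33.9–23.03; Pliocene 5.333–2.58; Miocene 23.03–5.333; Terreneuvian 538.8–521; Cisuralian 298.9–273.01; Paleocene 66–56 (Ma).
Larger Ma is earlier, so the oldest is Terreneuvian and the youngest is Pliocene; oldest to youngest: Terreneuvian, Cisuralian, Lopingian, Paleocene, Oligocene, Miocene, Pliocene.
Oldest start 538.8 minus youngest end 2.58 gives 536.22 Myr overall.
Individual lengths (start − end): Oligocene 10.87; Terreneuvian 17.8; Paleocene 10; Cisuralian 25.89; Miocene 17.697; Pliocene 2.753; Lopingian 7.608. The largest is Cisuralian at 25.89 Myr.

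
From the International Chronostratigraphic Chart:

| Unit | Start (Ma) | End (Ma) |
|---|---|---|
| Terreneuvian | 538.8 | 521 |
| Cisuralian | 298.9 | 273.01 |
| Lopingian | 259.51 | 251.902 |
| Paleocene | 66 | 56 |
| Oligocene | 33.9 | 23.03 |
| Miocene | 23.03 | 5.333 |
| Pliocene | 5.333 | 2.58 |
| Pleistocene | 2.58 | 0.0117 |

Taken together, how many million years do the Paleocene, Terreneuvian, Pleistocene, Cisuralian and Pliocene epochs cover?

59.0113 million years

Duration is start − end for each: (66 − 56) + (538.8 − 521) + (2.58 − 0.0117) + (298.9 − 273.01) + (5.333 − 2.58).
That is 10 + 17.8 + 2.5683 + 25.89 + 2.753, which totals 59.0113 million years.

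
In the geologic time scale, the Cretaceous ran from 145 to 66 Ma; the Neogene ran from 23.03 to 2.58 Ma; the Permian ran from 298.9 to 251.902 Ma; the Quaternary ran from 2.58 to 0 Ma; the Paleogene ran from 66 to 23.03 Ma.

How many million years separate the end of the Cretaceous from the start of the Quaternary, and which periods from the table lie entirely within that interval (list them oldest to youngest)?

The Cretaceous closes at 66 Ma and the Quaternary opens at 2.58 Ma, so the interval is 66 − 2.58 = 63.42 Myr.
A period fits inside if it starts at or after 66 Ma and ends at or before 2.58 Ma; oldest first that gives Paleogene, Neogene.

63.42 million years; Paleogene, Neogene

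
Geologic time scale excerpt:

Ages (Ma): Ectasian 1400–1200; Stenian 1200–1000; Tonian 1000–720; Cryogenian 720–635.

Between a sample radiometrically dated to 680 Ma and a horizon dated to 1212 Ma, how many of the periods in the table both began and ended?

1212 Ma sits inside the Ectasian (1400–1200) and 680 Ma inside the Cryogenian (720–635); neither of those is wholly between the two dates.
The listed periods lying completely between them are Stenian, Tonian — 2 in all.

2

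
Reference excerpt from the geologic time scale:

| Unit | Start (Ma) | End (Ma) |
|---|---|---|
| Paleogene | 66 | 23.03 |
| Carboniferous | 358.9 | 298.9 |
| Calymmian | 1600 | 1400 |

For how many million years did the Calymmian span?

200 million years

1600 − 1400 = 200 million years.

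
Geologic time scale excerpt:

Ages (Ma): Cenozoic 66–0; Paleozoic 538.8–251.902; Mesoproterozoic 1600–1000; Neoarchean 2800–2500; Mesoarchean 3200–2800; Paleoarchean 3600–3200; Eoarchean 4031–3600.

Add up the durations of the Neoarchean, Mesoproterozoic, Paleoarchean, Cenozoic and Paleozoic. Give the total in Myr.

Each duration: Neoarchean = 300; Mesoproterozoic = 600; Paleoarchean = 400; Cenozoic = 66; Paleozoic = 286.898.
Sum: 300 + 600 + 400 + 66 + 286.898 = 1652.898 Myr.

1652.898 million years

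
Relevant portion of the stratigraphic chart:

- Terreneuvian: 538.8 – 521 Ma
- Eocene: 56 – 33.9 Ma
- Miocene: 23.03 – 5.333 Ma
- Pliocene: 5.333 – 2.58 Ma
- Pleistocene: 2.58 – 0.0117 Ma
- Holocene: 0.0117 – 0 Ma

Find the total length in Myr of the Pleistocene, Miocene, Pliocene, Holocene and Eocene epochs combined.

Each duration: Pleistocene = 2.5683; Miocene = 17.697; Pliocene = 2.753; Holocene = 0.0117; Eocene = 22.1.
Sum: 2.5683 + 17.697 + 2.753 + 0.0117 + 22.1 = 45.13 Myr.

45.13 million years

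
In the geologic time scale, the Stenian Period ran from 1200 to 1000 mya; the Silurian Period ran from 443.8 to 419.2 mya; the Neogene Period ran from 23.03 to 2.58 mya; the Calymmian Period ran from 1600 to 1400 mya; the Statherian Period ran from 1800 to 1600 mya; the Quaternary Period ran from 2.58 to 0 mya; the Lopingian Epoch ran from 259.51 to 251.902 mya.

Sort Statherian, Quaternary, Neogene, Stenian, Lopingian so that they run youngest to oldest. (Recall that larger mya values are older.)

Read off each span (Ma): Statherian 1800–1600; Quaternary 2.58–0; Neogene 23.03–2.58; Stenian 1200–1000; Lopingian 259.51–251.902.
Larger Ma is older, so oldest→youngest is Statherian, Stenian, Lopingian, Neogene, Quaternary; reverse it for youngest→oldest.

Quaternary → Neogene → Lopingian → Stenian → Statherian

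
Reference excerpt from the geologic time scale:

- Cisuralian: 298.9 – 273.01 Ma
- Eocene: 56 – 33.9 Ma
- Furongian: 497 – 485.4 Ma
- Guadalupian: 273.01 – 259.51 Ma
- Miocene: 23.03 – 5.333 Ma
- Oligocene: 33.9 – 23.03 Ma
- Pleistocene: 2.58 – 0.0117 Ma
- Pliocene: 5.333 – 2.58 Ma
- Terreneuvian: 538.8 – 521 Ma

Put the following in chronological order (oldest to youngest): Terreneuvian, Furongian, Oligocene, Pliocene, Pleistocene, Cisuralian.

Sorting by start age (descending Ma, since larger Ma = older): Terreneuvian start 538.8, Furongian start 497, Cisuralian start 298.9, Oligocene start 33.9, Pliocene start 5.333, Pleistocene start 2.58.

Terreneuvian, Furongian, Cisuralian, Oligocene, Pliocene, Pleistocene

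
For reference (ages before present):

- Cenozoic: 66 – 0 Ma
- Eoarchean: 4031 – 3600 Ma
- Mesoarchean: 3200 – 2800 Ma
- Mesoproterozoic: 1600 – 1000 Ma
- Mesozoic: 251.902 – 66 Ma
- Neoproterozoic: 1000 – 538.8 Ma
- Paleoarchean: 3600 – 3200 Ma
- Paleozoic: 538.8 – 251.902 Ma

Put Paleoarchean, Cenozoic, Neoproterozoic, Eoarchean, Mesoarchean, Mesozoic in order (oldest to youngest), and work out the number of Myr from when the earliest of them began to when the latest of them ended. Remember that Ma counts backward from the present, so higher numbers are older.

Eoarchean → Paleoarchean → Mesoarchean → Neoproterozoic → Mesozoic → Cenozoic; total span 4031 Myr

Start ages (Ma): Eoarchean 4031, Paleoarchean 3600, Mesoarchean 3200, Neoproterozoic 1000, Mesozoic 251.902, Cenozoic 66.
Ordered oldest to youngest: Eoarchean, Paleoarchean, Mesoarchean, Neoproterozoic, Mesozoic, Cenozoic.
Span = 4031 − 0 = 4031 Myr.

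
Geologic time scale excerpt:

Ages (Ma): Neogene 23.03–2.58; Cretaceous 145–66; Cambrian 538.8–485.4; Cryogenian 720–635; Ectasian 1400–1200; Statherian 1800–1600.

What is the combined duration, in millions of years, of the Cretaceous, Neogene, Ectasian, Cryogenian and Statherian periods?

Each duration: Cretaceous = 79; Neogene = 20.45; Ectasian = 200; Cryogenian = 85; Statherian = 200.
Sum: 79 + 20.45 + 200 + 85 + 200 = 584.45 Myr.

584.45 million years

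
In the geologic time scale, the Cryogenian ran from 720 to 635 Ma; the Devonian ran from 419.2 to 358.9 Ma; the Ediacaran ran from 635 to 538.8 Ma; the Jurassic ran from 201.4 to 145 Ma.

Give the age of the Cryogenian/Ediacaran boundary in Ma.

635 Ma

The Cryogenian ends and the Ediacaran begins at 635 Ma.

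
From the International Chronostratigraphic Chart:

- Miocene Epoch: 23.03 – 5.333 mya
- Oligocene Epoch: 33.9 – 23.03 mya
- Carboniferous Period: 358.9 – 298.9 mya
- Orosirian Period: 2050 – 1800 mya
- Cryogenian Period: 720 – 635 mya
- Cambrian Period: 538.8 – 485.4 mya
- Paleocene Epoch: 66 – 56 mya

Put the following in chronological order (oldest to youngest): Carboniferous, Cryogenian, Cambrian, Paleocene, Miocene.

Read off each span (Ma): Carboniferous 358.9–298.9; Cryogenian 720–635; Cambrian 538.8–485.4; Paleocene 66–56; Miocene 23.03–5.333.
Larger Ma is older, so oldest→youngest is Cryogenian, Cambrian, Carboniferous, Paleocene, Miocene.

Cryogenian → Cambrian → Carboniferous → Paleocene → Miocene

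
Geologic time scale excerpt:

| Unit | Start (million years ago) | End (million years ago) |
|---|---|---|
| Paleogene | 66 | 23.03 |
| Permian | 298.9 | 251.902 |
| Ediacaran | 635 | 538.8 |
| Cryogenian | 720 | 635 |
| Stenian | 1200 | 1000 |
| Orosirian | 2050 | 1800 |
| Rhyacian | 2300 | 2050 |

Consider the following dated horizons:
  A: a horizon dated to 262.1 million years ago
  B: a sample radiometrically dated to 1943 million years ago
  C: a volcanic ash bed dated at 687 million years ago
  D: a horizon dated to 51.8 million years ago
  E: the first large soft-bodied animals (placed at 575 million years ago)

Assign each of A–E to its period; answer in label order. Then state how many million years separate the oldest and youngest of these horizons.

A — Permian; B — Orosirian; C — Cryogenian; D — Paleogene; E — Ediacaran; span 1891.2 million years

Match each age against the start–end ranges in the excerpt: A = 262.1 Ma → Permian (298.9–251.902); B = 1943 Ma → Orosirian (2050–1800); C = 687 Ma → Cryogenian (720–635); D = 51.8 Ma → Paleogene (66–23.03); E = 575 Ma → Ediacaran (635–538.8).
The largest age is 1943 Ma and the smallest is 51.8 Ma; their difference is 1891.2 Myr.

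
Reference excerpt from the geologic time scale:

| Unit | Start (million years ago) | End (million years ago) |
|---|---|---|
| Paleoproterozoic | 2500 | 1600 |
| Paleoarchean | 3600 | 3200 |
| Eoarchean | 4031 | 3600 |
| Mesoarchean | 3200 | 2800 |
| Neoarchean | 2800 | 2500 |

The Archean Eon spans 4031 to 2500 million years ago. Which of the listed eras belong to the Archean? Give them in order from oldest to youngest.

Eras with both bounds inside 4031–2500 Ma: Eoarchean (4031–3600), Paleoarchean (3600–3200), Mesoarchean (3200–2800), Neoarchean (2800–2500).

Eoarchean, Paleoarchean, Mesoarchean, Neoarchean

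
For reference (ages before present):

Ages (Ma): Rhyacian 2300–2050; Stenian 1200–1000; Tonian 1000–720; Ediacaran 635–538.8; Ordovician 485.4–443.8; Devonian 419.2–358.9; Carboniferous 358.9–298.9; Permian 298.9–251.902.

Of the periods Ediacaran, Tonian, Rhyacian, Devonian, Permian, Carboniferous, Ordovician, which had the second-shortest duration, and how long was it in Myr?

Start − end for each: Ediacaran 635 − 538.8 = 96.2; Tonian 1000 − 720 = 280; Rhyacian 2300 − 2050 = 250; Devonian 419.2 − 358.9 = 60.3; Permian 298.9 − 251.902 = 46.998; Carboniferous 358.9 − 298.9 = 60; Ordovician 485.4 − 443.8 = 41.6.
Ranking these from shortest: Ordovician < Permian < Carboniferous < Devonian < Ediacaran < Rhyacian < Tonian.
Position 2 in that ranking is Permian, which lasted 46.998 Myr.

Permian, 46.998 million years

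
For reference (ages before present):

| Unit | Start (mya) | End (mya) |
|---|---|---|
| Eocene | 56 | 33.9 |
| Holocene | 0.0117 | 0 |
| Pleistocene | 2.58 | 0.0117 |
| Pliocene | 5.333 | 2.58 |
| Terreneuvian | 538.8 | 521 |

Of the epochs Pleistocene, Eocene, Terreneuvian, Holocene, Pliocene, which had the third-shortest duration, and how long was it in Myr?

Pliocene, 2.753 million years

Start − end for each: Pleistocene 2.58 − 0.0117 = 2.5683; Eocene 56 − 33.9 = 22.1; Terreneuvian 538.8 − 521 = 17.8; Holocene 0.0117 − 0 = 0.0117; Pliocene 5.333 − 2.58 = 2.753.
Ranking these from shortest: Holocene < Pleistocene < Pliocene < Terreneuvian < Eocene.
Position 3 in that ranking is Pliocene, which lasted 2.753 Myr.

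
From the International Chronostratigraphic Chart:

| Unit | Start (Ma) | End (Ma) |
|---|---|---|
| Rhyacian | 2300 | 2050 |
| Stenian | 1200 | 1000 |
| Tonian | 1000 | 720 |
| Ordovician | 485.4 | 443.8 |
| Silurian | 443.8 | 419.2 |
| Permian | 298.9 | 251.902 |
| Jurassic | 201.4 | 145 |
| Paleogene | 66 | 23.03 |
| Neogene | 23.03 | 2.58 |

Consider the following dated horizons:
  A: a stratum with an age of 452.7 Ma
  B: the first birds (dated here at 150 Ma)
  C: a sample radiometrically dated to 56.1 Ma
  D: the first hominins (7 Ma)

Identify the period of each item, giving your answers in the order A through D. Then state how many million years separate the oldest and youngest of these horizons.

A — Ordovician; B — Jurassic; C — Paleogene; D — Neogene; span 445.7 million years

A: 452.7 Ma lies in 485.4–443.8 Ma, so Ordovician.
B: 150 Ma lies in 201.4–145 Ma, so Jurassic.
C: 56.1 Ma lies in 66–23.03 Ma, so Paleogene.
D: 7 Ma lies in 23.03–2.58 Ma, so Neogene.
Oldest = 452.7 Ma, youngest = 7 Ma → span 445.7 Myr.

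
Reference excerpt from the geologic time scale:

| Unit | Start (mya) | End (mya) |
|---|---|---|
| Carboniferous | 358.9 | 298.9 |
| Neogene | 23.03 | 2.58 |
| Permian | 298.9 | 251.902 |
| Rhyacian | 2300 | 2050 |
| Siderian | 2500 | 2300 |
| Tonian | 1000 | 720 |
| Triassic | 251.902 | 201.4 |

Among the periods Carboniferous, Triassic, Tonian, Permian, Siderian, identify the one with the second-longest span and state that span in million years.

Siderian, 200 million years

Start − end for each: Carboniferous 358.9 − 298.9 = 60; Triassic 251.902 − 201.4 = 50.502; Tonian 1000 − 720 = 280; Permian 298.9 − 251.902 = 46.998; Siderian 2500 − 2300 = 200.
Ranking these from longest: Tonian > Siderian > Carboniferous > Triassic > Permian.
Position 2 in that ranking is Siderian, which lasted 200 Myr.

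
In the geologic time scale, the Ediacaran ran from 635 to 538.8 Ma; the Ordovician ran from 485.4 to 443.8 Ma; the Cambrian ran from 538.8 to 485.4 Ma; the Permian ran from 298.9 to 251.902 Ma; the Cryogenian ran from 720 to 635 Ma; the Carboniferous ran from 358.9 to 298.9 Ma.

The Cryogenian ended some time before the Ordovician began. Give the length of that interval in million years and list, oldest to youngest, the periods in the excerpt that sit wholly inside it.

149.6 million years; Ediacaran, Cambrian

End of Cryogenian = 635 Ma; start of Ordovician = 485.4 Ma.
Gap = 635 − 485.4 = 149.6 Myr.
Periods wholly inside 635–485.4 Ma: Ediacaran (635–538.8), Cambrian (538.8–485.4).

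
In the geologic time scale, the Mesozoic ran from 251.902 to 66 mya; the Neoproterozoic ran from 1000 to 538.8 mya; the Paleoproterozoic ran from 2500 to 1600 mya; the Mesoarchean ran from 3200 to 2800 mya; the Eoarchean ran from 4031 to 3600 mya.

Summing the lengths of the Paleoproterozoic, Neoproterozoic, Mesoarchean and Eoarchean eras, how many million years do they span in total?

2192.2 million years

Each duration: Paleoproterozoic = 900; Neoproterozoic = 461.2; Mesoarchean = 400; Eoarchean = 431.
Sum: 900 + 461.2 + 400 + 431 = 2192.2 Myr.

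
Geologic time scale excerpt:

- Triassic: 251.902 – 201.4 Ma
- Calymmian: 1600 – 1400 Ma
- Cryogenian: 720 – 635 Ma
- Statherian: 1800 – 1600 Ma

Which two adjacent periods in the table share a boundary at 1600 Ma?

Statherian and Calymmian

The Statherian ends at 1600 Ma and the Calymmian begins at 1600 Ma, so they share that boundary.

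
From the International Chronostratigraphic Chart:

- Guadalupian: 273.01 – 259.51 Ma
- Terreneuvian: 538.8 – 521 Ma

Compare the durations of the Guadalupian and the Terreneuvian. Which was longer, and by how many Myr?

Terreneuvian, by 4.3 million years

Guadalupian: 273.01 − 259.51 = 13.5 Myr.
Terreneuvian: 538.8 − 521 = 17.8 Myr.
Difference: 17.8 − 13.5 = 4.3 Myr, so the Terreneuvian was longer.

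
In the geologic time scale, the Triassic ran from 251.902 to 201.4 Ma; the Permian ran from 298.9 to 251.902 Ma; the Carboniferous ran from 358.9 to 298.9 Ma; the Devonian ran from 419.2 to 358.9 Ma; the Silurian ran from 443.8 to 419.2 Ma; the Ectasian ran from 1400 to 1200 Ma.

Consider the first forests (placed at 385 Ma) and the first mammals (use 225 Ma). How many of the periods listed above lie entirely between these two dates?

The older date is 385 Ma and the younger is 225 Ma.
Periods with start < 385 and end > 225 Ma: Carboniferous (358.9–298.9), Permian (298.9–251.902).
That is 2 complete periods.

2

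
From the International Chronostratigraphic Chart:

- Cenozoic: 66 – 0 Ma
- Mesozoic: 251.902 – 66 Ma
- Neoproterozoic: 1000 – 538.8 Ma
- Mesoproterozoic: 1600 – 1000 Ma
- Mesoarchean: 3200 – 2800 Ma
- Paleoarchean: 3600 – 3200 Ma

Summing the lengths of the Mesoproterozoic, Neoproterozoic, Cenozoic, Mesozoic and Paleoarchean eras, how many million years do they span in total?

1713.102 million years

Duration is start − end for each: (1600 − 1000) + (1000 − 538.8) + (66 − 0) + (251.902 − 66) + (3600 − 3200).
That is 600 + 461.2 + 66 + 185.902 + 400, which totals 1713.102 million years.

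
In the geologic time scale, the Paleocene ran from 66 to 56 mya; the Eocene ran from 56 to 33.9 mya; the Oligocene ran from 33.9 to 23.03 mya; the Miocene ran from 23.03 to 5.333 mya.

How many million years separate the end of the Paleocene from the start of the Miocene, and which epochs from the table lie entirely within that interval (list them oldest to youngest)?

32.97 million years; Eocene, Oligocene

End of Paleocene = 56 Ma; start of Miocene = 23.03 Ma.
Gap = 56 − 23.03 = 32.97 Myr.
Epochs wholly inside 56–23.03 Ma: Eocene (56–33.9), Oligocene (33.9–23.03).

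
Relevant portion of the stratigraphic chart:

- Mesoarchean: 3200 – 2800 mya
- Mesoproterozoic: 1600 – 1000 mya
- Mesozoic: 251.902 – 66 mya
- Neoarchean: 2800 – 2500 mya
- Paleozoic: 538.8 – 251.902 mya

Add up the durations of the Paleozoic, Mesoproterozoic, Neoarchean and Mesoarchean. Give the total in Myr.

1586.898 million years

Duration is start − end for each: (538.8 − 251.902) + (1600 − 1000) + (2800 − 2500) + (3200 − 2800).
That is 286.898 + 600 + 300 + 400, which totals 1586.898 million years.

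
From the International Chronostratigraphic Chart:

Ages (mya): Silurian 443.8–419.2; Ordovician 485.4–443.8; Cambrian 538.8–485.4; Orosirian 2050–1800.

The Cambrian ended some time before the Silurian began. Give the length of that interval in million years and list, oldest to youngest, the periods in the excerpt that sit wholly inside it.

The Cambrian closes at 485.4 Ma and the Silurian opens at 443.8 Ma, so the interval is 485.4 − 443.8 = 41.6 Myr.
A period fits inside if it starts at or after 485.4 Ma and ends at or before 443.8 Ma; oldest first that gives Ordovician.

41.6 million years; Ordovician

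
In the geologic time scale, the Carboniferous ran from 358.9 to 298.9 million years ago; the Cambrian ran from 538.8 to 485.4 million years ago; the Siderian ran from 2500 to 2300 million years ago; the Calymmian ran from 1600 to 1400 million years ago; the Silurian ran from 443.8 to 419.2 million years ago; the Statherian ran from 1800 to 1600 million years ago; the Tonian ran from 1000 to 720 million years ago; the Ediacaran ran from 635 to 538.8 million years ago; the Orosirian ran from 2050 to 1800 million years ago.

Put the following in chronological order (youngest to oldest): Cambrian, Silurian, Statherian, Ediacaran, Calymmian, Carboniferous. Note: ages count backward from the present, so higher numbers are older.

Carboniferous, Silurian, Cambrian, Ediacaran, Calymmian, Statherian

Read off each span (Ma): Cambrian 538.8–485.4; Silurian 443.8–419.2; Statherian 1800–1600; Ediacaran 635–538.8; Calymmian 1600–1400; Carboniferous 358.9–298.9.
Larger Ma is older, so oldest→youngest is Statherian, Calymmian, Ediacaran, Cambrian, Silurian, Carboniferous; reverse it for youngest→oldest.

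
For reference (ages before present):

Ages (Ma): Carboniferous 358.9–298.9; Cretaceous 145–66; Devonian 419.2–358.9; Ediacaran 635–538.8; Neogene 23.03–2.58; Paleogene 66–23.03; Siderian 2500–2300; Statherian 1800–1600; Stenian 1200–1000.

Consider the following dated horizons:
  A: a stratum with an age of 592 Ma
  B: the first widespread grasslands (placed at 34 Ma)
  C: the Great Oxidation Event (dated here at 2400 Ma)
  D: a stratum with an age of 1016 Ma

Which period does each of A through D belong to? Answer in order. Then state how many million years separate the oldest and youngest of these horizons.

Match each age against the start–end ranges in the excerpt: A = 592 Ma → Ediacaran (635–538.8); B = 34 Ma → Paleogene (66–23.03); C = 2400 Ma → Siderian (2500–2300); D = 1016 Ma → Stenian (1200–1000).
The largest age is 2400 Ma and the smallest is 34 Ma; their difference is 2366 Myr.

A — Ediacaran; B — Paleogene; C — Siderian; D — Stenian; span 2366 million years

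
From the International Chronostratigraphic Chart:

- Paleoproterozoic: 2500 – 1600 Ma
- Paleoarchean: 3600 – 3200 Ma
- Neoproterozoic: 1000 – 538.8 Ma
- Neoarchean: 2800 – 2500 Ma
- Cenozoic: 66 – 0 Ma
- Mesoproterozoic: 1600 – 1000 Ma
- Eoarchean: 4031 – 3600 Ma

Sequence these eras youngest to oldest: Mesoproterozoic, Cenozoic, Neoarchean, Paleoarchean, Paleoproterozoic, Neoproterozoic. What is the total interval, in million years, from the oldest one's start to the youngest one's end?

Cenozoic, Neoproterozoic, Mesoproterozoic, Paleoproterozoic, Neoarchean, Paleoarchean; total span 3600 Myr

Start ages (Ma): Paleoarchean 3600, Neoarchean 2800, Paleoproterozoic 2500, Mesoproterozoic 1600, Neoproterozoic 1000, Cenozoic 66.
Ordered youngest to oldest: Cenozoic, Neoproterozoic, Mesoproterozoic, Paleoproterozoic, Neoarchean, Paleoarchean.
Span = 3600 − 0 = 3600 Myr.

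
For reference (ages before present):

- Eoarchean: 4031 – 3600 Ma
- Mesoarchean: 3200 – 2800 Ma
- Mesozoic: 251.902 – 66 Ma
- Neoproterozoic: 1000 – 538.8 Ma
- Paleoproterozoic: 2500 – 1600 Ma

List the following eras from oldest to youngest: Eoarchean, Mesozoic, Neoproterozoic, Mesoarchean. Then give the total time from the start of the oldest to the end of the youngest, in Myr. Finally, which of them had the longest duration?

From the excerpt: Eoarchean 4031–3600; Mesozoic 251.902–66; Neoproterozoic 1000–538.8; Mesoarchean 3200–2800 (Ma).
Larger Ma is earlier, so the oldest is Eoarchean and the youngest is Mesozoic; oldest to youngest: Eoarchean, Mesoarchean, Neoproterozoic, Mesozoic.
Oldest start 4031 minus youngest end 66 gives 3965 Myr overall.
Individual lengths (start − end): Eoarchean 431; Mesozoic 185.902; Mesoarchean 400; Neoproterozoic 461.2. The largest is Neoproterozoic at 461.2 Myr.

Eoarchean, Mesoarchean, Neoproterozoic, Mesozoic; total span 3965 Myr; longest is Neoproterozoic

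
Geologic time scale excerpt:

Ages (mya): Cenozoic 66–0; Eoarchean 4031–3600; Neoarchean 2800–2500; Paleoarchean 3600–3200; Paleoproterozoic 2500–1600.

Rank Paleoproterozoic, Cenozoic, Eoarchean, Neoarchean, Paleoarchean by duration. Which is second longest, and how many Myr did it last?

Eoarchean, 431 million years

Start − end for each: Paleoproterozoic 2500 − 1600 = 900; Cenozoic 66 − 0 = 66; Eoarchean 4031 − 3600 = 431; Neoarchean 2800 − 2500 = 300; Paleoarchean 3600 − 3200 = 400.
Ranking these from longest: Paleoproterozoic > Eoarchean > Paleoarchean > Neoarchean > Cenozoic.
Position 2 in that ranking is Eoarchean, which lasted 431 Myr.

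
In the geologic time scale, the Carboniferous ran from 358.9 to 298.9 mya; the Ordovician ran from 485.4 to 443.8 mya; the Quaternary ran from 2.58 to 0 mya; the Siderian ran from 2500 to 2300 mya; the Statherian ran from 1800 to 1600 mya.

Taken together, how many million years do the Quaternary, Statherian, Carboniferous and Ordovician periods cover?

Duration is start − end for each: (2.58 − 0) + (1800 − 1600) + (358.9 − 298.9) + (485.4 − 443.8).
That is 2.58 + 200 + 60 + 41.6, which totals 304.18 million years.

304.18 million years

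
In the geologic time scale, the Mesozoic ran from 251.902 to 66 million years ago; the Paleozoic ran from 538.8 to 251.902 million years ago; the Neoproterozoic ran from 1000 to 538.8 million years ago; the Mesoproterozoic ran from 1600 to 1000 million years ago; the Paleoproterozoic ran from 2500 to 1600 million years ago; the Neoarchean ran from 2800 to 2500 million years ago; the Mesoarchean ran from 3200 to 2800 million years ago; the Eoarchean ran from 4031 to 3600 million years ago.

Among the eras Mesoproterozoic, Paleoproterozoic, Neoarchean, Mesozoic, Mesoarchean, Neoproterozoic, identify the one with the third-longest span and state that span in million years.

Start − end for each: Mesoproterozoic 1600 − 1000 = 600; Paleoproterozoic 2500 − 1600 = 900; Neoarchean 2800 − 2500 = 300; Mesozoic 251.902 − 66 = 185.902; Mesoarchean 3200 − 2800 = 400; Neoproterozoic 1000 − 538.8 = 461.2.
Ranking these from longest: Paleoproterozoic > Mesoproterozoic > Neoproterozoic > Mesoarchean > Neoarchean > Mesozoic.
Position 3 in that ranking is Neoproterozoic, which lasted 461.2 Myr.

Neoproterozoic, 461.2 million years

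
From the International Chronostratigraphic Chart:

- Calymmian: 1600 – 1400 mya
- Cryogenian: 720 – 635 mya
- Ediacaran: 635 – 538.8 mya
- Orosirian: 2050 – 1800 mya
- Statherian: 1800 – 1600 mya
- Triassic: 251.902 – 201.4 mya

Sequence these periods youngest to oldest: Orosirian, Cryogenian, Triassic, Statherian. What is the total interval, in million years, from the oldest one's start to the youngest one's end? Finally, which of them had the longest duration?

From the excerpt: Orosirian 2050–1800; Cryogenian 720–635; Triassic 251.902–201.4; Statherian 1800–1600 (Ma).
Larger Ma is earlier, so the oldest is Orosirian and the youngest is Triassic; youngest to oldest: Triassic, Cryogenian, Statherian, Orosirian.
Oldest start 2050 minus youngest end 201.4 gives 1848.6 Myr overall.
Individual lengths (start − end): Triassic 50.502; Cryogenian 85; Statherian 200; Orosirian 250. The largest is Orosirian at 250 Myr.

Triassic, Cryogenian, Statherian, Orosirian; total span 1848.6 Myr; longest is Orosirian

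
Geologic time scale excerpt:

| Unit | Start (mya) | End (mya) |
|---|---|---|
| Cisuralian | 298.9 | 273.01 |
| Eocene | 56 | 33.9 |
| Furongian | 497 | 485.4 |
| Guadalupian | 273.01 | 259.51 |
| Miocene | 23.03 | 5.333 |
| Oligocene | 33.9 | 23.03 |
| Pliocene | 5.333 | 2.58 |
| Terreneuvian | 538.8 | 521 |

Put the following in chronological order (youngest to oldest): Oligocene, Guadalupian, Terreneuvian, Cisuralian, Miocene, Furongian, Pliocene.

Pliocene, then Miocene, then Oligocene, then Guadalupian, then Cisuralian, then Furongian, then Terreneuvian

Read off each span (Ma): Oligocene 33.9–23.03; Guadalupian 273.01–259.51; Terreneuvian 538.8–521; Cisuralian 298.9–273.01; Miocene 23.03–5.333; Furongian 497–485.4; Pliocene 5.333–2.58.
Larger Ma is older, so oldest→youngest is Terreneuvian, Furongian, Cisuralian, Guadalupian, Oligocene, Miocene, Pliocene; reverse it for youngest→oldest.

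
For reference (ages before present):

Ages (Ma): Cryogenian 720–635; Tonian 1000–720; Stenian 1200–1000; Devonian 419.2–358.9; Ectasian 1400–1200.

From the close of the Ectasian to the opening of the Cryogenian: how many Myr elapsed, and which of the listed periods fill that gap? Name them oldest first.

480 million years; Stenian, Tonian

The Ectasian closes at 1200 Ma and the Cryogenian opens at 720 Ma, so the interval is 1200 − 720 = 480 Myr.
A period fits inside if it starts at or after 1200 Ma and ends at or before 720 Ma; oldest first that gives Stenian, Tonian.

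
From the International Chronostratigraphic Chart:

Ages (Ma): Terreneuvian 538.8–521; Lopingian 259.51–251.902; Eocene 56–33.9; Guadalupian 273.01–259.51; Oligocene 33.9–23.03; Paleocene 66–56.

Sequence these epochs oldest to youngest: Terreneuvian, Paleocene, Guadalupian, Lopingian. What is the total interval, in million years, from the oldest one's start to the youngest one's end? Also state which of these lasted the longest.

Start ages (Ma): Terreneuvian 538.8, Guadalupian 273.01, Lopingian 259.51, Paleocene 66.
Ordered oldest to youngest: Terreneuvian, Guadalupian, Lopingian, Paleocene.
Span = 538.8 − 56 = 482.8 Myr.
Durations: Lopingian 7.608, Paleocene 10, Terreneuvian 17.8, Guadalupian 13.5 → longest is Terreneuvian (17.8 Myr).

Terreneuvian → Guadalupian → Lopingian → Paleocene; total span 482.8 Myr; longest is Terreneuvian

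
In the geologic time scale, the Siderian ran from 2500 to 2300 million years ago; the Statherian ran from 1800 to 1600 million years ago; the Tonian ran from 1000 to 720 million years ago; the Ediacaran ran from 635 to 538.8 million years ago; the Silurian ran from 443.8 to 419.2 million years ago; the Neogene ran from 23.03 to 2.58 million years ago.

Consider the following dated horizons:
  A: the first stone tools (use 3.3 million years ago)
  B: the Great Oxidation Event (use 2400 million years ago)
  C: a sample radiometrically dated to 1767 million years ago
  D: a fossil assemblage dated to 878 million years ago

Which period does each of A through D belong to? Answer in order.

A — Neogene; B — Siderian; C — Statherian; D — Tonian

A: 3.3 Ma lies in 23.03–2.58 Ma, so Neogene.
B: 2400 Ma lies in 2500–2300 Ma, so Siderian.
C: 1767 Ma lies in 1800–1600 Ma, so Statherian.
D: 878 Ma lies in 1000–720 Ma, so Tonian.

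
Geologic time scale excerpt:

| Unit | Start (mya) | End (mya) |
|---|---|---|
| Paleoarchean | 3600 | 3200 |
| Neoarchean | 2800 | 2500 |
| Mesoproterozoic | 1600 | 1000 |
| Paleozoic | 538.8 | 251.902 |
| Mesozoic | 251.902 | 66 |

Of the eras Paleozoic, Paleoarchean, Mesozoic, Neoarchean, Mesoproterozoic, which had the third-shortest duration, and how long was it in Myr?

Neoarchean, 300 million years

Start − end for each: Paleozoic 538.8 − 251.902 = 286.898; Paleoarchean 3600 − 3200 = 400; Mesozoic 251.902 − 66 = 185.902; Neoarchean 2800 − 2500 = 300; Mesoproterozoic 1600 − 1000 = 600.
Ranking these from shortest: Mesozoic < Paleozoic < Neoarchean < Paleoarchean < Mesoproterozoic.
Position 3 in that ranking is Neoarchean, which lasted 300 Myr.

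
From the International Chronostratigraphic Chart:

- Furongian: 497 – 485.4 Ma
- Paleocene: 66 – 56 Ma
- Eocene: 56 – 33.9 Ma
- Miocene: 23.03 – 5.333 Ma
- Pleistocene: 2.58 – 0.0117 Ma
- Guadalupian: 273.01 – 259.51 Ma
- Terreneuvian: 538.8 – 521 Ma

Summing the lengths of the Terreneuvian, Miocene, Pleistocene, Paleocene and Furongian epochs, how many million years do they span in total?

Each duration: Terreneuvian = 17.8; Miocene = 17.697; Pleistocene = 2.5683; Paleocene = 10; Furongian = 11.6.
Sum: 17.8 + 17.697 + 2.5683 + 10 + 11.6 = 59.6653 Myr.

59.6653 million years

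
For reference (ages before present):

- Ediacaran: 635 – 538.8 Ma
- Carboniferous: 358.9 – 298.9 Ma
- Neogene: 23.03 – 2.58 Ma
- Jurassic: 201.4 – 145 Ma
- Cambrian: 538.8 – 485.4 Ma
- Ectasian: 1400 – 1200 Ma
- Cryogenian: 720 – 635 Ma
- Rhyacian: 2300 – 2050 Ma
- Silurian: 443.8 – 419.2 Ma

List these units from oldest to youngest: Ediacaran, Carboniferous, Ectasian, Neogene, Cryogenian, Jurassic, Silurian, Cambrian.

Ectasian, Cryogenian, Ediacaran, Cambrian, Silurian, Carboniferous, Jurassic, Neogene

Sorting by start age (descending Ma, since larger Ma = older): Ectasian start 1400, Cryogenian start 720, Ediacaran start 635, Cambrian start 538.8, Silurian start 443.8, Carboniferous start 358.9, Jurassic start 201.4, Neogene start 23.03.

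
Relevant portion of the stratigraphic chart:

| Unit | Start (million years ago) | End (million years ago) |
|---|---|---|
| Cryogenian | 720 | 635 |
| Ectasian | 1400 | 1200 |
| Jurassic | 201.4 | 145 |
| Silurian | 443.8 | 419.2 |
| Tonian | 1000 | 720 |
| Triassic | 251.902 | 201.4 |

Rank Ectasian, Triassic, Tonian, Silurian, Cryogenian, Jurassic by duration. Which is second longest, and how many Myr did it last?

Durations: Ectasian 200; Triassic 50.502; Tonian 280; Silurian 24.6; Cryogenian 85; Jurassic 56.4 Myr.
Sorted longest-first: Tonian (280), Ectasian (200), Cryogenian (85), Jurassic (56.4), Triassic (50.502), Silurian (24.6).
The second longest is Ectasian at 200 Myr.

Ectasian, 200 million years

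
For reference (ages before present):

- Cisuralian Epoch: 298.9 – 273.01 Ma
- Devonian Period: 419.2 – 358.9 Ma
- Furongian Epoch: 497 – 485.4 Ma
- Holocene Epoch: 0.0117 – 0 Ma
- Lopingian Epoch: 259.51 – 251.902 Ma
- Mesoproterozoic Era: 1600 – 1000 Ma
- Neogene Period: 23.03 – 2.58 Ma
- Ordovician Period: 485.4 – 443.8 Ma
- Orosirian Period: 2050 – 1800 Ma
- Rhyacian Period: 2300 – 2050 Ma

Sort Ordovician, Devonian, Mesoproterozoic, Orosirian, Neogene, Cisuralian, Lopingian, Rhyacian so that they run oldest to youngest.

Sorting by start age (descending Ma, since larger Ma = older): Rhyacian began 2300, Orosirian began 2050, Mesoproterozoic began 1600, Ordovician began 485.4, Devonian began 419.2, Cisuralian began 298.9, Lopingian began 259.51, Neogene began 23.03.

Rhyacian → Orosirian → Mesoproterozoic → Ordovician → Devonian → Cisuralian → Lopingian → Neogene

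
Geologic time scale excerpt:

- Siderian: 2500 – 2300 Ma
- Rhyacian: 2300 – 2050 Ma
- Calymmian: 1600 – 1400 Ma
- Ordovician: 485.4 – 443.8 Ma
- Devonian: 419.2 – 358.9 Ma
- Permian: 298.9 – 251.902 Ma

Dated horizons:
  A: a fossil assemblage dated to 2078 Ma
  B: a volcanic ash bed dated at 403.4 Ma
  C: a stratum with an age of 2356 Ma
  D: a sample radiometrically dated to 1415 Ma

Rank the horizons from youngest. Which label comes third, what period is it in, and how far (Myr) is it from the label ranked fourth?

A, in the Rhyacian; 278 million years to C

Sorted youngest-first by Ma: B (403.4), D (1415), A (2078), C (2356).
The third youngest is A at 2078 Ma, which lies in 2300–2050 Ma: the Rhyacian.
The fourth youngest is C at 2356 Ma; separation = |2078 − 2356| = 278 Myr.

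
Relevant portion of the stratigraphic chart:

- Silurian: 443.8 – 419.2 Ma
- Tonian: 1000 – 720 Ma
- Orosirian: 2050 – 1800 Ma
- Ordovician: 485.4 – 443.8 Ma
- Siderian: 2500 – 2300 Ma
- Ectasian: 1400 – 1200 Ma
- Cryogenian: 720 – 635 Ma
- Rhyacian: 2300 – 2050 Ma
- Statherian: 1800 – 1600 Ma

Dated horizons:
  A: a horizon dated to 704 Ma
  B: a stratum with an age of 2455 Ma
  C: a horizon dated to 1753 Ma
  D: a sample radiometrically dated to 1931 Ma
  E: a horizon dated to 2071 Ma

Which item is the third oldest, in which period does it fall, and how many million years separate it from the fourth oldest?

D, in the Orosirian; 178 million years to C

Sorted oldest-first by Ma: B (2455), E (2071), D (1931), C (1753), A (704).
The third oldest is D at 1931 Ma, which lies in 2050–1800 Ma: the Orosirian.
The fourth oldest is C at 1753 Ma; separation = |1931 − 1753| = 178 Myr.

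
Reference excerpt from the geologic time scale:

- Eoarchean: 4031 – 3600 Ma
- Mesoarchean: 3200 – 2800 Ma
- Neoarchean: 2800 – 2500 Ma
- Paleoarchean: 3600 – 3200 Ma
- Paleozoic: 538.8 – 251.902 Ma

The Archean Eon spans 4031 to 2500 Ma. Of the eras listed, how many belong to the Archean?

4

Eras inside 4031–2500 Ma: Eoarchean, Paleoarchean, Mesoarchean, Neoarchean — 4 in total.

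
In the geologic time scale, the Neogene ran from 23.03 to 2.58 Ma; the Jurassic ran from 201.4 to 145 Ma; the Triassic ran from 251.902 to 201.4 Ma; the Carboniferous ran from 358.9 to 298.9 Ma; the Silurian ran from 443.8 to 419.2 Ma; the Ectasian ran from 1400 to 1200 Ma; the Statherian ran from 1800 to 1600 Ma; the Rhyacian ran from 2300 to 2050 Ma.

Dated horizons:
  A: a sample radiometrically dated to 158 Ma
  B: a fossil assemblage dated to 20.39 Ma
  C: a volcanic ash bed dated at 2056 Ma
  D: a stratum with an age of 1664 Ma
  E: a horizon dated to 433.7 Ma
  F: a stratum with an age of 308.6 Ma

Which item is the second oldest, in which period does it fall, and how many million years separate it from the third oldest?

D, in the Statherian; 1230.3 million years to E

Sorted oldest-first by Ma: C (2056), D (1664), E (433.7), F (308.6), A (158), B (20.39).
The second oldest is D at 1664 Ma, which lies in 1800–1600 Ma: the Statherian.
The third oldest is E at 433.7 Ma; separation = |1664 − 433.7| = 1230.3 Myr.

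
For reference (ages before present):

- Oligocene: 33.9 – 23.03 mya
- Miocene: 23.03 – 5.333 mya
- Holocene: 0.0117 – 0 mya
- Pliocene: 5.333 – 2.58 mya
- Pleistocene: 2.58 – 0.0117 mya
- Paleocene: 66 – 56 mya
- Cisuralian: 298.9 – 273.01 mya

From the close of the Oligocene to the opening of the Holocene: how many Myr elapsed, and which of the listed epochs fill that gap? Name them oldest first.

The Oligocene closes at 23.03 Ma and the Holocene opens at 0.0117 Ma, so the interval is 23.03 − 0.0117 = 23.0183 Myr.
An epoch fits inside if it starts at or after 23.03 Ma and ends at or before 0.0117 Ma; oldest first that gives Miocene, Pliocene, Pleistocene.

23.0183 million years; Miocene, Pliocene, Pleistocene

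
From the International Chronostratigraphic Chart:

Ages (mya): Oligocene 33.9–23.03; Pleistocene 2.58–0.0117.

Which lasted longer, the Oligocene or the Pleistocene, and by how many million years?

Oligocene, by 8.3017 million years

Oligocene: 33.9 − 23.03 = 10.87 Myr.
Pleistocene: 2.58 − 0.0117 = 2.5683 Myr.
Difference: 10.87 − 2.5683 = 8.3017 Myr, so the Oligocene was longer.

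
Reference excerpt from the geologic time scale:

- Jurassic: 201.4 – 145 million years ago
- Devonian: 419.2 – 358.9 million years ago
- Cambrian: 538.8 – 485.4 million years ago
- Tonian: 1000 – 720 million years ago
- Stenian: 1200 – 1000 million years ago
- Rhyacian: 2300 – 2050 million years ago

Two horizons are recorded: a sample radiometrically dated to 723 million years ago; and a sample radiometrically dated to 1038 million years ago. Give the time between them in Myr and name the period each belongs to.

Elapsed time: 1038 − 723 = 315 Myr.
723 Ma lies within 1000–720 Ma: Tonian.
1038 Ma lies within 1200–1000 Ma: Stenian.

315 million years apart; the first in the Tonian, the second in the Stenian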